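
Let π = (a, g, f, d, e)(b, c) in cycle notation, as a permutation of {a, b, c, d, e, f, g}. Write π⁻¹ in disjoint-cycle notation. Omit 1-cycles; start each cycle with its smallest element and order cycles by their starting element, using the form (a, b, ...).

The inverse reverses each cycle.
After reversing and putting each cycle's least element first, π⁻¹ = (a, e, d, f, g)(b, c).

(a, e, d, f, g)(b, c)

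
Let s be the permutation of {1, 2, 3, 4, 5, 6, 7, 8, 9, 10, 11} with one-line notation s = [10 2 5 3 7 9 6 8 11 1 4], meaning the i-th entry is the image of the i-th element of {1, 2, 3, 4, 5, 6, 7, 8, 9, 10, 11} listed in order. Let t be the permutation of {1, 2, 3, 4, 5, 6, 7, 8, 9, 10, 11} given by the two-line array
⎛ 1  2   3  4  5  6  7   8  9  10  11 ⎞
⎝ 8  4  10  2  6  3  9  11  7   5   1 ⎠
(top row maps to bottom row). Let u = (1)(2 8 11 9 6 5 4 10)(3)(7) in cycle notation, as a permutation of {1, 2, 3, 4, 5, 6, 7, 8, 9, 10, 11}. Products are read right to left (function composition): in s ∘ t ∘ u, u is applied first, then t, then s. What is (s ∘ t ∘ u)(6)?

Apply the permutations in order: u(6) = 5, then t(5) = 6, then s(6) = 9. So (s ∘ t ∘ u)(6) = 9.

9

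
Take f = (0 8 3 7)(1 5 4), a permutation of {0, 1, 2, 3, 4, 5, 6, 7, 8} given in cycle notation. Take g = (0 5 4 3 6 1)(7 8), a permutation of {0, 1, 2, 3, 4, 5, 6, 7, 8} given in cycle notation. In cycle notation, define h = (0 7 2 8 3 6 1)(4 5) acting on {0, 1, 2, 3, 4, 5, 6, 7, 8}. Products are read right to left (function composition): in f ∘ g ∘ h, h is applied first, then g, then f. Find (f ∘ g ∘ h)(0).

(f ∘ g ∘ h)(0) = f(g(h(0))). h(0) = 7, then g(7) = 8, then f(8) = 3, so the result is 3.

3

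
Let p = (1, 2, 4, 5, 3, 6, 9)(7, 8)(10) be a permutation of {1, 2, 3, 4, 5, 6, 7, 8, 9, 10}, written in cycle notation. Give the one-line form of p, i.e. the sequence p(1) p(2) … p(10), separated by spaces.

Each element maps to the next entry in its cycle (wrapping to the front): 1↦2, 2↦4, 3↦6, 4↦5, 5↦3, 6↦9, 7↦8, 8↦7, 9↦1, 10↦10.
Listing these in domain order gives 2 4 6 5 3 9 8 7 1 10.

2 4 6 5 3 9 8 7 1 10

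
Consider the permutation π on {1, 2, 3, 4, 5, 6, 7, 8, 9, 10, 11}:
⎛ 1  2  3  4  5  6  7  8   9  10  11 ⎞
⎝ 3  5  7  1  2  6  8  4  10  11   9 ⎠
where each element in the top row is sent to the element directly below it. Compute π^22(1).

Tracing 1 → 3 → … returns to 1 after 5 steps, so 1 lies in a 5-cycle (1, 3, 7, 8, 4).
Since the cycle has length 5, π^22 acts on it the same as π^2 (22 mod 5 = 2).
Stepping 2 places around the cycle: 1 → 3 → 7.

7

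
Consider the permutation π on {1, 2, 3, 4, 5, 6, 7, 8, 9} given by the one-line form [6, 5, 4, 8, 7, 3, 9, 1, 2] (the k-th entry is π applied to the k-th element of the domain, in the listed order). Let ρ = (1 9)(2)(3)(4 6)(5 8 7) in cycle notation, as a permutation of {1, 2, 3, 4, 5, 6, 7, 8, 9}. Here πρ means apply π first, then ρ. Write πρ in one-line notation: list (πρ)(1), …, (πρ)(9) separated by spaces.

For each element, apply π then ρ: 1 → 6 → 4; 2 → 5 → 8; 3 → 4 → 6; 4 → 8 → 7; 5 → 7 → 5; 6 → 3 → 3; 7 → 9 → 1; 8 → 1 → 9; 9 → 2 → 2.
So πρ in one-line form is 4 8 6 7 5 3 1 9 2.

4 8 6 7 5 3 1 9 2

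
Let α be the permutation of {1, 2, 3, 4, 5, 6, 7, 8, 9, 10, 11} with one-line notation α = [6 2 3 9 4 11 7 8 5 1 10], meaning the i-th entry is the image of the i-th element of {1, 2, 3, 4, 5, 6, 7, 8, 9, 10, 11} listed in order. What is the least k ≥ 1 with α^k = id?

12

Writing α as disjoint cycles, the cycle lengths are 4, 3, 1, 1, 1, 1.
The order of α is the least common multiple of its cycle lengths: lcm(4, 3) = 12.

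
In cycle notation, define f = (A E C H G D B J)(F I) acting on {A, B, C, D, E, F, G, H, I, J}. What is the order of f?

The cycle type of f is (8, 2).
Since disjoint cycles commute, ord(f) = lcm(8, 2) = 8.

8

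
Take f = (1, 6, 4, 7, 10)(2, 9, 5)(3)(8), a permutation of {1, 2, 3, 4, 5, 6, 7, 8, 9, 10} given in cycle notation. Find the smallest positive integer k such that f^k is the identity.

The disjoint cycles have lengths 5, 3, 1, 1.
Since disjoint cycles commute, ord(f) = lcm(5, 3) = 15.

15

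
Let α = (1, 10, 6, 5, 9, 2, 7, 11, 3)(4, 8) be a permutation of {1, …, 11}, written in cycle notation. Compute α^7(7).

9

7 lies in the 9-cycle (1, 10, 6, 5, 9, 2, 7, 11, 3).
Stepping 7 places around the cycle: 7 → 11 → 3 → 1 → 10 → 6 → 5 → 9.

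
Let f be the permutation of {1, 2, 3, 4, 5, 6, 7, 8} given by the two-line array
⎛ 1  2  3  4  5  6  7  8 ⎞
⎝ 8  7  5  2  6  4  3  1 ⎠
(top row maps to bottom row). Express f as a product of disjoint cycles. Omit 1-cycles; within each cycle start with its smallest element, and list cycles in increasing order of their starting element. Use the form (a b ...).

(1 8)(2 7 3 5 6 4)

Iterating f from 1 gives 1 → 8 → 1; that is the 2-cycle (1 8).
Continuing from each remaining unvisited element yields (1 8)(2 7 3 5 6 4).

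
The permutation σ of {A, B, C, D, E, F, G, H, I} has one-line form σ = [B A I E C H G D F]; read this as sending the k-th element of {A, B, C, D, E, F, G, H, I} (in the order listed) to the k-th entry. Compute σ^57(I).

Tracing I → F → … returns to I after 6 steps, so I lies in a 6-cycle (C, I, F, H, D, E).
On a 6-cycle, σ^6 is the identity, so σ^57 = σ^3 there (57 ≡ 3 mod 6).
Stepping 3 places around the cycle: I → F → H → D.

D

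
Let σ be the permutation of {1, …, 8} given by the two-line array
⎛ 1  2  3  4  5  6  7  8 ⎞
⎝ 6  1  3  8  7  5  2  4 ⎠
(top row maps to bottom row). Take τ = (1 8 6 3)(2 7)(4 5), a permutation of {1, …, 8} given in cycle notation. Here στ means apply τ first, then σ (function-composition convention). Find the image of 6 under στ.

(στ)(6) = σ(τ(6)). τ(6) = 3, then σ(3) = 3. So (στ)(6) = 3.

3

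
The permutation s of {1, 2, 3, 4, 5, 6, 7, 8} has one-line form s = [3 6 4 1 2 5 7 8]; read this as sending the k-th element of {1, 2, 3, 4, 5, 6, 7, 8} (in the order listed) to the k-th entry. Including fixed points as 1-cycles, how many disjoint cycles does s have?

The cycle decomposition is (1, 3, 4)(2, 6, 5)(7)(8), which has 4 cycles (counting 1-cycles).

4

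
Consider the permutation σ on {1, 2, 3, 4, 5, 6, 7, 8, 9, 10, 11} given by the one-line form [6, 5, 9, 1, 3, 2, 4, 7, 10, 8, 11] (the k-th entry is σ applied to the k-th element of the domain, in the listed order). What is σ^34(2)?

10

Tracing 2 → 5 → … returns to 2 after 10 steps, so 2 lies in a 10-cycle (1, 6, 2, 5, 3, 9, 10, 8, 7, 4).
Since the cycle has length 10, σ^34 acts on it the same as σ^4 (34 mod 10 = 4).
Advancing 4 steps from 2: 2 → 5 → 3 → 9 → 10.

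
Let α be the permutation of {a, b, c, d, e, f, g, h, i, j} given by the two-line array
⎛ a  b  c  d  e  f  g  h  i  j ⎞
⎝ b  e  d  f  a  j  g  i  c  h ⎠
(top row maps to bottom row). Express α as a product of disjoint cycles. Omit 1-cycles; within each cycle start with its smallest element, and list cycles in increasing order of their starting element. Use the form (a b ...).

Start at a and follow images: a → b → e → a, giving the cycle (a b e).
Continuing from each remaining unvisited element yields (a b e)(c d f j h i).

(a b e)(c d f j h i)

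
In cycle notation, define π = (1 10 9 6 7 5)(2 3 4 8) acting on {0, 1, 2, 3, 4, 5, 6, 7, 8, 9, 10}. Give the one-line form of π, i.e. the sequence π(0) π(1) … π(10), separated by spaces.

0 10 3 4 8 1 7 5 2 6 9

Image by image: 0↦0, 1↦10, 2↦3, 3↦4, 4↦8, 5↦1, 6↦7, 7↦5, 8↦2, 9↦6, 10↦9.
So the one-line form is 0 10 3 4 8 1 7 5 2 6 9.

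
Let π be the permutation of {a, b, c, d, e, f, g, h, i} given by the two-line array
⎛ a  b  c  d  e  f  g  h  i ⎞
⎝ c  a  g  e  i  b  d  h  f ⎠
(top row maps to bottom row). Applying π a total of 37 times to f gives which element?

d

Tracing f → b → … returns to f after 8 steps, so f lies in an 8-cycle (a, c, g, d, e, i, f, b).
Since the cycle has length 8, π^37 acts on it the same as π^5 (37 mod 8 = 5).
Stepping 5 places around the cycle: f → b → a → c → g → d.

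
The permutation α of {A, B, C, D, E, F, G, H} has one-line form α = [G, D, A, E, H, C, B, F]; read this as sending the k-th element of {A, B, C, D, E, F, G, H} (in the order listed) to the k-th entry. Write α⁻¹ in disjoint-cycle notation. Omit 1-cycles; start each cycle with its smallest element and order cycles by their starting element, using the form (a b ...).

The cycle decomposition of α is (A G B D E H F C).
Reversing each cycle (and rotating so the smallest element leads) gives α⁻¹ = (A C F H E D B G).

(A C F H E D B G)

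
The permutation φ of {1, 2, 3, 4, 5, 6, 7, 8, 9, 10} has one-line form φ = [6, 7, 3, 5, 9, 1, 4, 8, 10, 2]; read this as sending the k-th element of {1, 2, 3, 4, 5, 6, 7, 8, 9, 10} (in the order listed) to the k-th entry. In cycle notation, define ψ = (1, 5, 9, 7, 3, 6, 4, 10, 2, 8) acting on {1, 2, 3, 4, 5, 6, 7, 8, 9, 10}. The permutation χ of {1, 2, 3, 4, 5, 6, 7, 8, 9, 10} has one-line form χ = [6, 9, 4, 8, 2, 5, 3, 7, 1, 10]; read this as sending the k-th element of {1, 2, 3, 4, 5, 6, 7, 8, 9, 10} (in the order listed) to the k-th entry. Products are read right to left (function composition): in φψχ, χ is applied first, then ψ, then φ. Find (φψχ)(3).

2

Apply the permutations in order: χ(3) = 4, then ψ(4) = 10, then φ(10) = 2. So (φψχ)(3) = 2.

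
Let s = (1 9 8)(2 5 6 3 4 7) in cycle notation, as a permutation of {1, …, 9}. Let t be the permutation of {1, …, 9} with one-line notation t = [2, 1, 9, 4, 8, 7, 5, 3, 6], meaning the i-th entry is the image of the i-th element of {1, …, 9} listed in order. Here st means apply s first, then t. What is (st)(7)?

First apply s: s(7) = 2, then t(2) = 1. Thus (st)(7) = 1.

1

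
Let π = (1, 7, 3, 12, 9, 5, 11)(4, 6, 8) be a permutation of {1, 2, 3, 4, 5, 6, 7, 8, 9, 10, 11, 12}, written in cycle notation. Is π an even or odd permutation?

The cycle lengths are 7, 3, 1, 1.
A cycle of length ℓ contributes ℓ−1 transpositions, so π is a product of 6 + 2 = 8 transpositions — even.

even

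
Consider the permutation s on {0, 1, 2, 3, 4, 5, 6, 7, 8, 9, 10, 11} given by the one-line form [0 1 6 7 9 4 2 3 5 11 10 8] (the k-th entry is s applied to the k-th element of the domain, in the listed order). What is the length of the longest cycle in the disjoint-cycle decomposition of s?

5

Decomposing into disjoint cycles gives (2, 6)(3, 7)(4, 9, 11, 8, 5); the longest has length 5.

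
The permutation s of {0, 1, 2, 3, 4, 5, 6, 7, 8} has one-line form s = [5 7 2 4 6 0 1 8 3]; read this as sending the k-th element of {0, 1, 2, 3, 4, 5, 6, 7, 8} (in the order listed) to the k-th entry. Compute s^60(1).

1

Tracing 1 → 7 → … returns to 1 after 6 steps, so 1 lies in a 6-cycle (1, 7, 8, 3, 4, 6).
Since the cycle has length 6, s^60 acts on it the same as s^0 (60 mod 6 = 0).
So s^60(1) = 1.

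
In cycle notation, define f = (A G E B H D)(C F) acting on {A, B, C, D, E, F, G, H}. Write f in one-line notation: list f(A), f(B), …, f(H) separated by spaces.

G H F A B C E D

Each element maps to the next entry in its cycle (wrapping to the front): A→G, B→H, C→F, D→A, E→B, F→C, G→E, H→D.
Listing these in domain order gives G H F A B C E D.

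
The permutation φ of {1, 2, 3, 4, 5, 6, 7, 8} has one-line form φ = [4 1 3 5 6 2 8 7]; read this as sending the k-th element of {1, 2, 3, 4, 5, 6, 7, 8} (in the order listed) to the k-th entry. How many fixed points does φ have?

The fixed points (elements with φ(x) = x) are {3}, so there is 1.

1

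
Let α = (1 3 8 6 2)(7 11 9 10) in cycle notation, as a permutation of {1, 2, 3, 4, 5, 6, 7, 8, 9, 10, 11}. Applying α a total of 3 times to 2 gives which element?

8

2 lies in the 5-cycle (1 3 8 6 2).
Advancing 3 steps from 2: 2 → 1 → 3 → 8.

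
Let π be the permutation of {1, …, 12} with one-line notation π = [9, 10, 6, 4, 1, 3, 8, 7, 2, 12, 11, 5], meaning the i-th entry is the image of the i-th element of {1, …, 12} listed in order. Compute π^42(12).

12

Tracing 12 → 5 → … returns to 12 after 6 steps, so 12 lies in a 6-cycle (1, 9, 2, 10, 12, 5).
Powers repeat with period 6 on this cycle, and 42 mod 6 = 0, so π^42(12) = π^0(12).
So π^42(12) = 12.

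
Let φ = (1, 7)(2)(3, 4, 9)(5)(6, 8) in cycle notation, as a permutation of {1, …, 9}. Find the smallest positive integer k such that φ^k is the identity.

6

The cycle type of φ is (3, 2, 2, 1, 1).
The order of φ is the least common multiple of its cycle lengths: lcm(3, 2, 2) = 6.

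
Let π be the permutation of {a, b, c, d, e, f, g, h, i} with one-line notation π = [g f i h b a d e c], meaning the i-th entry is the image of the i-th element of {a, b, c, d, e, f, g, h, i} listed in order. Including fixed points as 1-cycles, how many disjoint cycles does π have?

2

The cycle decomposition is (a, g, d, h, e, b, f)(c, i), which has 2 cycles (counting 1-cycles).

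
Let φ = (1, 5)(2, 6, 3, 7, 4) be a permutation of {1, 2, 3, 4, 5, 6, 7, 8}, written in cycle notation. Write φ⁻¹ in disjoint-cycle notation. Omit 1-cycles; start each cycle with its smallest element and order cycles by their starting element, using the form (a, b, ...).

Inverting a permutation written in cycle notation just reverses the order within every cycle.
Reversing each cycle of φ and rotating so the smallest element leads gives (1, 5)(2, 4, 7, 3, 6).

(1, 5)(2, 4, 7, 3, 6)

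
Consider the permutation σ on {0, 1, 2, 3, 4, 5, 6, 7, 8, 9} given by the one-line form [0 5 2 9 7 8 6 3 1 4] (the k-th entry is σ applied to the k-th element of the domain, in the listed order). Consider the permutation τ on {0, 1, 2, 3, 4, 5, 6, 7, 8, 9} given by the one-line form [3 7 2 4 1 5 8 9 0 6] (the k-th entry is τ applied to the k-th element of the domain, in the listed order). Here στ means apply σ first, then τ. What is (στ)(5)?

0

First apply σ: σ(5) = 8, then τ(8) = 0. Thus (στ)(5) = 0.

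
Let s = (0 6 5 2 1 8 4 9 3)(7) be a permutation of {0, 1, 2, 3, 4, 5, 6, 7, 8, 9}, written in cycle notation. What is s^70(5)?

0

5 lies in the 9-cycle (0 6 5 2 1 8 4 9 3).
Since the cycle has length 9, s^70 acts on it the same as s^7 (70 mod 9 = 7).
Advancing 7 steps from 5: 5 → 2 → 1 → 8 → 4 → 9 → 3 → 0.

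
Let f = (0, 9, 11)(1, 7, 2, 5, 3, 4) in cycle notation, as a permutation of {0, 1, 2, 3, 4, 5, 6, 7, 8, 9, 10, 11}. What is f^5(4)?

3

4 lies in the 6-cycle (1, 7, 2, 5, 3, 4).
Advancing 5 steps from 4: 4 → 1 → 7 → 2 → 5 → 3.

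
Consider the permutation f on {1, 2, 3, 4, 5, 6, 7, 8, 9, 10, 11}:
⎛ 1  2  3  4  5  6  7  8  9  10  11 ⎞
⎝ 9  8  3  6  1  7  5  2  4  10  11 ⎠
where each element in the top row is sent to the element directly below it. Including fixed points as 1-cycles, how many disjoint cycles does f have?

5

The cycle decomposition is (1 9 4 6 7 5)(2 8)(3)(10)(11), which has 5 cycles (counting 1-cycles).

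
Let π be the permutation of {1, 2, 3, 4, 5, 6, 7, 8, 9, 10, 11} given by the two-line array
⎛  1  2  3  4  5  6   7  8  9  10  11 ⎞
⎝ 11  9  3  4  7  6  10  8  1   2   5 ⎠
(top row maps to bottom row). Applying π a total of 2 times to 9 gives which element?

11

Tracing 9 → 1 → … returns to 9 after 7 steps, so 9 lies in a 7-cycle (1 11 5 7 10 2 9).
Advancing 2 steps from 9: 9 → 1 → 11.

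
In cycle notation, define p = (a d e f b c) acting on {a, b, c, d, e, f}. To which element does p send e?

Within (a d e f b c), e ↦ f.

f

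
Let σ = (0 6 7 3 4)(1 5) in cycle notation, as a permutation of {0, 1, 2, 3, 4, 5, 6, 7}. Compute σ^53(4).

4 lies in the 5-cycle (0 6 7 3 4).
Since the cycle has length 5, σ^53 acts on it the same as σ^3 (53 mod 5 = 3).
Stepping 3 places around the cycle: 4 → 0 → 6 → 7.

7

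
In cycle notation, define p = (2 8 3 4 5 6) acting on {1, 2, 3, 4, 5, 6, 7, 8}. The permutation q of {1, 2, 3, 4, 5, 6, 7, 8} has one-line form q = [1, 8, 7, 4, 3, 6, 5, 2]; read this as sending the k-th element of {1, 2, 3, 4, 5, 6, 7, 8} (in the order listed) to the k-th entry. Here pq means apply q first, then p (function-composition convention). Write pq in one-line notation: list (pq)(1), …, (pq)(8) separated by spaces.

1 3 7 5 4 2 6 8

Chase each element through q then p: 1 → 1 → 1; 2 → 8 → 3; 3 → 7 → 7; 4 → 4 → 5; 5 → 3 → 4; 6 → 6 → 2; 7 → 5 → 6; 8 → 2 → 8.
So pq in one-line form is 1 3 7 5 4 2 6 8.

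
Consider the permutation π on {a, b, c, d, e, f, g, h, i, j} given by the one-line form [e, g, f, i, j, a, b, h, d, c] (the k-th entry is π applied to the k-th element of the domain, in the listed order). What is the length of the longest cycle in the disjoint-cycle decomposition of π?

5

Decomposing into disjoint cycles gives (a, e, j, c, f)(b, g)(d, i); the longest has length 5.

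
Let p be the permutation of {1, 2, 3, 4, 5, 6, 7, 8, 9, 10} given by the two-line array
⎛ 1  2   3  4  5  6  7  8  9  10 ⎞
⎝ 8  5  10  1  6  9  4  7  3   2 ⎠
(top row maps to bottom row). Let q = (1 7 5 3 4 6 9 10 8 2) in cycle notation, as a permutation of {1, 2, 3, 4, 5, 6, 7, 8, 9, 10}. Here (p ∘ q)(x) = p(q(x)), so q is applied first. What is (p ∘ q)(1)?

4

(p ∘ q)(1) = p(q(1)). q(1) = 7, then p(7) = 4. So (p ∘ q)(1) = 4.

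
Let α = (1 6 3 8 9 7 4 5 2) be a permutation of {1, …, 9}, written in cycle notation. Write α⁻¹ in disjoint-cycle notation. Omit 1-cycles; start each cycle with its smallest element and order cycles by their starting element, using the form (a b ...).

Inverting a permutation written in cycle notation just reverses the order within every cycle.
Reversing each cycle of α and rotating so the smallest element leads gives (1 2 5 4 7 9 8 3 6).

(1 2 5 4 7 9 8 3 6)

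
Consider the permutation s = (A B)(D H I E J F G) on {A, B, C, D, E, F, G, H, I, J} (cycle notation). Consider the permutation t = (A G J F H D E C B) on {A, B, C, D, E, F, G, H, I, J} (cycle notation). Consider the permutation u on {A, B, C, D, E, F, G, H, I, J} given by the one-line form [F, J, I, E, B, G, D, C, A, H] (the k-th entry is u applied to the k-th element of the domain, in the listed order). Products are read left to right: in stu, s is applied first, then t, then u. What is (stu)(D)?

Apply the permutations in order: s(D) = H, then t(H) = D, then u(D) = E. So (stu)(D) = E.

E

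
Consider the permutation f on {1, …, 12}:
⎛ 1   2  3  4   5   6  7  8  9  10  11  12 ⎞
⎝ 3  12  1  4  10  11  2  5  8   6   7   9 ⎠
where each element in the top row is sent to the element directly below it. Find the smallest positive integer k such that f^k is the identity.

18

The disjoint-cycle form of f has cycle lengths 9, 2, 1.
Since disjoint cycles commute, ord(f) = lcm(9, 2) = 18.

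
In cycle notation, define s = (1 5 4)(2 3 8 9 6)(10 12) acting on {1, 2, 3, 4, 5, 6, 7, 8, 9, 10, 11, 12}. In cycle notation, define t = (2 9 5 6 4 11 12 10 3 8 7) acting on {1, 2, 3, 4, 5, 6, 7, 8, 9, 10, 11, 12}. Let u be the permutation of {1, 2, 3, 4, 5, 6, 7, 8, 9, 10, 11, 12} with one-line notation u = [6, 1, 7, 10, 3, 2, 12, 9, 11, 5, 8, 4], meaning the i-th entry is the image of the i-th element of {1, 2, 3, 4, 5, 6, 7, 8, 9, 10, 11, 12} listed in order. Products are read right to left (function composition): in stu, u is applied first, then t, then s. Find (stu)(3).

3

(stu)(3) = s(t(u(3))). u(3) = 7, then t(7) = 2, then s(2) = 3, so the result is 3.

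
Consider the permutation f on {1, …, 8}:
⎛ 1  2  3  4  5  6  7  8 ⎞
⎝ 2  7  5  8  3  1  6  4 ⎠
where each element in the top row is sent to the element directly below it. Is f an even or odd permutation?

In disjoint-cycle form the cycle lengths are 4, 2, 2.
A cycle of length ℓ contributes ℓ−1 transpositions, so f is a product of 3 + 1 + 1 = 5 transpositions — odd.

odd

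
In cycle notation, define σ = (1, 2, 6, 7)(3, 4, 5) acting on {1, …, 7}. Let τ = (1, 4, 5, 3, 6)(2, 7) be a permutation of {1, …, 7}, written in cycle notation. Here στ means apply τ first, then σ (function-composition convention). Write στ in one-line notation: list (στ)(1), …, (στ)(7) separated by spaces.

(στ)(x) = σ(τ(x)). Computing each image: σ(τ(1)) = σ(4) = 5, σ(τ(2)) = σ(7) = 1, σ(τ(3)) = σ(6) = 7, σ(τ(4)) = σ(5) = 3, σ(τ(5)) = σ(3) = 4, σ(τ(6)) = σ(1) = 2, σ(τ(7)) = σ(2) = 6.
Hence στ = [5 1 7 3 4 2 6].

5 1 7 3 4 2 6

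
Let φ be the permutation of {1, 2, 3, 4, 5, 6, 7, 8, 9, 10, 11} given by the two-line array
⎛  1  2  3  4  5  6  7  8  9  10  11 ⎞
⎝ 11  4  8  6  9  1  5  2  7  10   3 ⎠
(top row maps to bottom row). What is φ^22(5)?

Tracing 5 → 9 → … returns to 5 after 3 steps, so 5 lies in a 3-cycle (5, 9, 7).
Powers repeat with period 3 on this cycle, and 22 mod 3 = 1, so φ^22(5) = φ^1(5).
Stepping 1 place around the cycle: 5 → 9.

9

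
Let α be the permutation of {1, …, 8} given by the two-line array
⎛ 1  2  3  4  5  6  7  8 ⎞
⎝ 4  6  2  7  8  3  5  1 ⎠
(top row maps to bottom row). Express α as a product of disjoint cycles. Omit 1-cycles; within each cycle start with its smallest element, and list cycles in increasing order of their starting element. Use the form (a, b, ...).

Start at 1 and follow images: 1 → 4 → 7 → 5 → 8 → 1, giving the cycle (1, 4, 7, 5, 8).
Repeating from the next unused element and collecting all non-trivial cycles gives (1, 4, 7, 5, 8)(2, 6, 3).

(1, 4, 7, 5, 8)(2, 6, 3)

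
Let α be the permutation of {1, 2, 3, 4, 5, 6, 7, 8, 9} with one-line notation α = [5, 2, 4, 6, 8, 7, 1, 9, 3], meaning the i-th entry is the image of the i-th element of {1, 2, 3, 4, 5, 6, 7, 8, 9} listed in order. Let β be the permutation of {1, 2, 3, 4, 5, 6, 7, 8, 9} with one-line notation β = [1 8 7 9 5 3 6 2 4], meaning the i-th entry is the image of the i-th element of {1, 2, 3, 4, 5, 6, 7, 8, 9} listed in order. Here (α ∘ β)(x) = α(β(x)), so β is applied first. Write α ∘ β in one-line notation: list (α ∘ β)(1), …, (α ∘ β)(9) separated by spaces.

(α ∘ β)(x) = α(β(x)). Computing each image: α(β(1)) = α(1) = 5, α(β(2)) = α(8) = 9, α(β(3)) = α(7) = 1, α(β(4)) = α(9) = 3, α(β(5)) = α(5) = 8, α(β(6)) = α(3) = 4, α(β(7)) = α(6) = 7, α(β(8)) = α(2) = 2, α(β(9)) = α(4) = 6.
Hence α ∘ β = [5 9 1 3 8 4 7 2 6].

5 9 1 3 8 4 7 2 6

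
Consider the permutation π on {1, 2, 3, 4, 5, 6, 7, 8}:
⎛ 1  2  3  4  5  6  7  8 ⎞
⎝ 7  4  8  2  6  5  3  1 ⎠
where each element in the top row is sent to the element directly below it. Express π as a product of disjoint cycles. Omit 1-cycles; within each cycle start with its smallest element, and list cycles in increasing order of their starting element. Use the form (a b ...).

Iterating π from 1 gives 1 → 7 → 3 → 8 → 1; that is the 4-cycle (1 7 3 8).
Continuing from each remaining unvisited element yields (1 7 3 8)(2 4)(5 6).

(1 7 3 8)(2 4)(5 6)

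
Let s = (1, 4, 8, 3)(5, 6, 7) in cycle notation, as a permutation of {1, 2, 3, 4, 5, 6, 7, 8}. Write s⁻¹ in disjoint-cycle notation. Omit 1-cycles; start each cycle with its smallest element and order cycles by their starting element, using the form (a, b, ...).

(1, 3, 8, 4)(5, 7, 6)

The inverse reverses each cycle.
After reversing and putting each cycle's least element first, s⁻¹ = (1, 3, 8, 4)(5, 7, 6).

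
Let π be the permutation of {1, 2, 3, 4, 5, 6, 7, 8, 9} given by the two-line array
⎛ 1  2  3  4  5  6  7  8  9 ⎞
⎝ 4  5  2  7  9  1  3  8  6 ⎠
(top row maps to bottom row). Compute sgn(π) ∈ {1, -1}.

In disjoint-cycle form the cycle lengths are 8, 1.
A cycle of length ℓ contributes ℓ−1 transpositions, so π is a product of 7 transpositions — odd.

-1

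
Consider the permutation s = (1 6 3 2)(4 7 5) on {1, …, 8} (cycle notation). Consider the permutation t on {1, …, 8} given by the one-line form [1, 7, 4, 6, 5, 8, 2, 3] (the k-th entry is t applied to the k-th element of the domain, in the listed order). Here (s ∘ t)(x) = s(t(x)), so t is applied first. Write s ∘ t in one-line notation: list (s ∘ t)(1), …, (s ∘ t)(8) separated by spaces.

6 5 7 3 4 8 1 2

Chase each element through t then s: 1 → 1 → 6; 2 → 7 → 5; 3 → 4 → 7; 4 → 6 → 3; 5 → 5 → 4; 6 → 8 → 8; 7 → 2 → 1; 8 → 3 → 2.
Collecting the images, s ∘ t = [6 5 7 3 4 8 1 2].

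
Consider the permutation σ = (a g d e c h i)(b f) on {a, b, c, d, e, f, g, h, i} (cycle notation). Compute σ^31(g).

c

g lies in the 7-cycle (a g d e c h i).
Since the cycle has length 7, σ^31 acts on it the same as σ^3 (31 mod 7 = 3).
Advancing 3 steps from g: g → d → e → c.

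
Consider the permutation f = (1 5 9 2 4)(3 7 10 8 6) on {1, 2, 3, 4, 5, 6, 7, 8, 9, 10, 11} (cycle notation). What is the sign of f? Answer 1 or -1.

The cycle lengths are 5, 5, 1.
A cycle of length ℓ contributes ℓ−1 transpositions, so f is a product of 4 + 4 = 8 transpositions — even.

1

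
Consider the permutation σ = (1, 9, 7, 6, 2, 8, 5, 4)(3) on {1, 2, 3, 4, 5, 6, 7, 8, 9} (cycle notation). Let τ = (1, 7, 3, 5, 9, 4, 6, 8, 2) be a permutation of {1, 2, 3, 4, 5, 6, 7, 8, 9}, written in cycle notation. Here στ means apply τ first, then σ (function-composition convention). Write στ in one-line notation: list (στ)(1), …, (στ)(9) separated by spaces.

(στ)(x) = σ(τ(x)). Computing each image: σ(τ(1)) = σ(7) = 6, σ(τ(2)) = σ(1) = 9, σ(τ(3)) = σ(5) = 4, σ(τ(4)) = σ(6) = 2, σ(τ(5)) = σ(9) = 7, σ(τ(6)) = σ(8) = 5, σ(τ(7)) = σ(3) = 3, σ(τ(8)) = σ(2) = 8, σ(τ(9)) = σ(4) = 1.
Hence στ = [6 9 4 2 7 5 3 8 1].

6 9 4 2 7 5 3 8 1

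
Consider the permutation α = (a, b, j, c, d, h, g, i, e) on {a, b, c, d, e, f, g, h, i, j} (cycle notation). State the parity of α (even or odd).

even

The cycle lengths are 9, 1.
A cycle is odd iff its length is even; α has 0 even-length cycles, so sgn(α) = (−1)^0 and α is even.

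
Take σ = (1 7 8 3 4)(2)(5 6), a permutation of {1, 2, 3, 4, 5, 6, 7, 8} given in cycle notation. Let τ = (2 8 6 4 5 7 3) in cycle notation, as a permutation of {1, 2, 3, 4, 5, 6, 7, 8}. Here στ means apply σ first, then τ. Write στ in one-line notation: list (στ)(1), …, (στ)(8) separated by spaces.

(στ)(x) = τ(σ(x)). Computing each image: τ(σ(1)) = τ(7) = 3, τ(σ(2)) = τ(2) = 8, τ(σ(3)) = τ(4) = 5, τ(σ(4)) = τ(1) = 1, τ(σ(5)) = τ(6) = 4, τ(σ(6)) = τ(5) = 7, τ(σ(7)) = τ(8) = 6, τ(σ(8)) = τ(3) = 2.
Hence στ = [3 8 5 1 4 7 6 2].

3 8 5 1 4 7 6 2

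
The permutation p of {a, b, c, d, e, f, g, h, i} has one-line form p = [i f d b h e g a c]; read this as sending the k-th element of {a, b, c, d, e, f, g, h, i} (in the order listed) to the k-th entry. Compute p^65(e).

h

Tracing e → h → … returns to e after 8 steps, so e lies in an 8-cycle (a i c d b f e h).
Since the cycle has length 8, p^65 acts on it the same as p^1 (65 mod 8 = 1).
Stepping 1 place around the cycle: e → h.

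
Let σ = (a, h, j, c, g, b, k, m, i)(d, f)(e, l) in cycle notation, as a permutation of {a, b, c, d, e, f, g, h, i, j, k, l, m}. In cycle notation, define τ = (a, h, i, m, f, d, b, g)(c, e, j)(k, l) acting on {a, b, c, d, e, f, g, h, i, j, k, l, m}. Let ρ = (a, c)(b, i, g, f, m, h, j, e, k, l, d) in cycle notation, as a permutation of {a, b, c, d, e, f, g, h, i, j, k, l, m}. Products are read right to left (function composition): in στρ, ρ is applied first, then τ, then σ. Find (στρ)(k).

m

Apply the permutations in order: ρ(k) = l, then τ(l) = k, then σ(k) = m. So (στρ)(k) = m.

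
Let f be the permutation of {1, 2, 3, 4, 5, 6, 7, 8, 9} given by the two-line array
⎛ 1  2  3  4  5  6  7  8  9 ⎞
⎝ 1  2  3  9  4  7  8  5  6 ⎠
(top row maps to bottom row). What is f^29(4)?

5

Tracing 4 → 9 → … returns to 4 after 6 steps, so 4 lies in a 6-cycle (4 9 6 7 8 5).
Powers repeat with period 6 on this cycle, and 29 mod 6 = 5, so f^29(4) = f^5(4).
Stepping 5 places around the cycle: 4 → 9 → 6 → 7 → 8 → 5.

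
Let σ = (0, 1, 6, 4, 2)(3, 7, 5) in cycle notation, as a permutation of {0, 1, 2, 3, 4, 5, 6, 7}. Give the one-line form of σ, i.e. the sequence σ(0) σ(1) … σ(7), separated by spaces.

1 6 0 7 2 3 4 5

Image by image: 0↦1, 1↦6, 2↦0, 3↦7, 4↦2, 5↦3, 6↦4, 7↦5.
So the one-line form is 1 6 0 7 2 3 4 5.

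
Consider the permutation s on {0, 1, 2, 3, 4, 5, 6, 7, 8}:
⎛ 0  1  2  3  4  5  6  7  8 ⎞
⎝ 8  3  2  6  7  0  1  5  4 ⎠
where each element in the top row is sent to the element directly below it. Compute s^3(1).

1

Tracing 1 → 3 → … returns to 1 after 3 steps, so 1 lies in a 3-cycle (1, 3, 6).
Since the cycle has length 3, s^3 acts on it the same as s^0 (3 mod 3 = 0).
So s^3(1) = 1.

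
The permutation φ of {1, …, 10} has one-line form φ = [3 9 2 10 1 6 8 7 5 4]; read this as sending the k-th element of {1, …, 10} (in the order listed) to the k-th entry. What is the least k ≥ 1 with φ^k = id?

10

The disjoint-cycle form of φ has cycle lengths 5, 2, 2, 1.
The order of φ is the least common multiple of its cycle lengths: lcm(5, 2, 2) = 10.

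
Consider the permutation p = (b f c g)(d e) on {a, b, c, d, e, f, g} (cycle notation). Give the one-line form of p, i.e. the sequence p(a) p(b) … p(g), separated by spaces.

Image by image: a↦a, b↦f, c↦g, d↦e, e↦d, f↦c, g↦b.
Listing these in domain order gives a f g e d c b.

a f g e d c b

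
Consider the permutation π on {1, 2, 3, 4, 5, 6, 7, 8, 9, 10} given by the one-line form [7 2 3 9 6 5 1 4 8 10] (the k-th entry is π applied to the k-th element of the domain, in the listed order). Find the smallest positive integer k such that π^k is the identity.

6

Decomposing into disjoint cycles gives cycle lengths 3, 2, 2, 1, 1, 1.
The order is lcm(3, 2, 2) = 6.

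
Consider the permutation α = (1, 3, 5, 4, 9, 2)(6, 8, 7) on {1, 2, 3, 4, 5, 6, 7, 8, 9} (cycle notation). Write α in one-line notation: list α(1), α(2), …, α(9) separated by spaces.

Reading each image from the cycles: 1↦3, 2↦1, 3↦5, 4↦9, 5↦4, 6↦8, 7↦6, 8↦7, 9↦2.
So the one-line form is 3 1 5 9 4 8 6 7 2.

3 1 5 9 4 8 6 7 2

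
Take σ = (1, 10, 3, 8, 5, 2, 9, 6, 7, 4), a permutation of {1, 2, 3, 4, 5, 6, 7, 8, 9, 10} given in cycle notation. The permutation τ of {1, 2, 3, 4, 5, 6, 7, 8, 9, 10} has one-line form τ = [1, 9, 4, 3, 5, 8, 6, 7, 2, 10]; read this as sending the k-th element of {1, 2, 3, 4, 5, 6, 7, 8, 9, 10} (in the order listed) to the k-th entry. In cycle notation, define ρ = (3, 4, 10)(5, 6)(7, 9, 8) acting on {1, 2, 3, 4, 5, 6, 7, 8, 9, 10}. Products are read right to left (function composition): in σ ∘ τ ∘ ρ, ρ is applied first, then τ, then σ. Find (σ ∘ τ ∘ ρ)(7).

Chase 7: ρ(7) = 9; τ(9) = 2; σ(2) = 9. Hence (σ ∘ τ ∘ ρ)(7) = 9.

9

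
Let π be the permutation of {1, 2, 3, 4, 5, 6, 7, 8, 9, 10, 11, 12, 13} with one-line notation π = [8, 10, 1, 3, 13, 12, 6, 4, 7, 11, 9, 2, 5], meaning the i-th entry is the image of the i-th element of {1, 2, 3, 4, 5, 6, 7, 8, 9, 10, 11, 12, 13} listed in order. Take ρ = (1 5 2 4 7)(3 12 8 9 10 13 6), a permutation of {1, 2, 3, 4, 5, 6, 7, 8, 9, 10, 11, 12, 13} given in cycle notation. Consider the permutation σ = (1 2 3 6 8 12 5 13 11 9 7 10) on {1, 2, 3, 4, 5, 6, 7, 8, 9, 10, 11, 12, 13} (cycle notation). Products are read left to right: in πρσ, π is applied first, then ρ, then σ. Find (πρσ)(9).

2

Apply the permutations in order: π(9) = 7, then ρ(7) = 1, then σ(1) = 2. So (πρσ)(9) = 2.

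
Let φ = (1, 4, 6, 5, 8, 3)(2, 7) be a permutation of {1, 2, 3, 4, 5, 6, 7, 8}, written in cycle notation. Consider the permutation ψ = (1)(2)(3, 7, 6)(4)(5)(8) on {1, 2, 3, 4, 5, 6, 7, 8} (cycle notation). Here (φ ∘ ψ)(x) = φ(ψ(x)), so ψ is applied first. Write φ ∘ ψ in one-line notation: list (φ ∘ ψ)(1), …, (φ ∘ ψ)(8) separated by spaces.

For each element, apply ψ then φ: 1 → 1 → 4; 2 → 2 → 7; 3 → 7 → 2; 4 → 4 → 6; 5 → 5 → 8; 6 → 3 → 1; 7 → 6 → 5; 8 → 8 → 3.
Collecting the images, φ ∘ ψ = [4 7 2 6 8 1 5 3].

4 7 2 6 8 1 5 3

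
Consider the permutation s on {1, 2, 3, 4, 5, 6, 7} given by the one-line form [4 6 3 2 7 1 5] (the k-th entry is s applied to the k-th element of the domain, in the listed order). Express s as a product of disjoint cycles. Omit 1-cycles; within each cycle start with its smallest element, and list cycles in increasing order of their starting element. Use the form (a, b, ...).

(1, 4, 2, 6)(5, 7)

Start at 1 and follow images: 1 → 4 → 2 → 6 → 1, giving the cycle (1, 4, 2, 6).
Continuing from each remaining unvisited element yields (1, 4, 2, 6)(5, 7).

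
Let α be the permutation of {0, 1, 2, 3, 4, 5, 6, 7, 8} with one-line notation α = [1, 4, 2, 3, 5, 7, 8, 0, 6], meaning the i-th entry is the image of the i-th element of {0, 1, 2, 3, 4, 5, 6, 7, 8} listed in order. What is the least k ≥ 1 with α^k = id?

Decomposing into disjoint cycles gives cycle lengths 5, 2, 1, 1.
The order is lcm(5, 2) = 10.

10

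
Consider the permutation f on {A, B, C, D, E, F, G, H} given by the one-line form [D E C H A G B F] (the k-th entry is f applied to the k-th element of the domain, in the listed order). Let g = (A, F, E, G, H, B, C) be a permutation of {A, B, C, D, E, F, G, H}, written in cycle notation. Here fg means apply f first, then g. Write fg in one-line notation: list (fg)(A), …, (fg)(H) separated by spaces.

For each element, apply f then g: A → D → D; B → E → G; C → C → A; D → H → B; E → A → F; F → G → H; G → B → C; H → F → E.
So fg in one-line form is D G A B F H C E.

D G A B F H C E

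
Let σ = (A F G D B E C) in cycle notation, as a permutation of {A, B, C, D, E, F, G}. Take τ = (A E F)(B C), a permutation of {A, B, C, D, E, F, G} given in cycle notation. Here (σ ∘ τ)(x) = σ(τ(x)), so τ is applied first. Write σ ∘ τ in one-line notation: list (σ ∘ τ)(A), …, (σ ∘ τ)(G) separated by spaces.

(σ ∘ τ)(x) = σ(τ(x)). Computing each image: σ(τ(A)) = σ(E) = C, σ(τ(B)) = σ(C) = A, σ(τ(C)) = σ(B) = E, σ(τ(D)) = σ(D) = B, σ(τ(E)) = σ(F) = G, σ(τ(F)) = σ(A) = F, σ(τ(G)) = σ(G) = D.
Hence σ ∘ τ = [C A E B G F D].

C A E B G F D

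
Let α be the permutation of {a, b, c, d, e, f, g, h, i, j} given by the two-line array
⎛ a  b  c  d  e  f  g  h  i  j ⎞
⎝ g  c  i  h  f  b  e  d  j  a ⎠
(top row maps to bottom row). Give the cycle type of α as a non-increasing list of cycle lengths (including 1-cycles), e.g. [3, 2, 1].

[8, 2]

The disjoint cycles are (a g e f b c i j)(d h), with lengths 8, 2 in non-increasing order.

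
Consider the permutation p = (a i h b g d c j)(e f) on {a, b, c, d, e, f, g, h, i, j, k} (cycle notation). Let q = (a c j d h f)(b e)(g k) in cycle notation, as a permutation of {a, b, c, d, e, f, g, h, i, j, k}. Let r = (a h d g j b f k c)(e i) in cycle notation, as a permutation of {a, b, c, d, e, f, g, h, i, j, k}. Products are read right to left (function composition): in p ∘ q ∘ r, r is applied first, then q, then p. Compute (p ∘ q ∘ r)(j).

f

(p ∘ q ∘ r)(j) = p(q(r(j))). r(j) = b, then q(b) = e, then p(e) = f, so the result is f.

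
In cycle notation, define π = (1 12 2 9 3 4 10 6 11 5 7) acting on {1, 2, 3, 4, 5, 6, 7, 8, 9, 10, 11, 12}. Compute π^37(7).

7 lies in the 11-cycle (1 12 2 9 3 4 10 6 11 5 7).
Since the cycle has length 11, π^37 acts on it the same as π^4 (37 mod 11 = 4).
Advancing 4 steps from 7: 7 → 1 → 12 → 2 → 9.

9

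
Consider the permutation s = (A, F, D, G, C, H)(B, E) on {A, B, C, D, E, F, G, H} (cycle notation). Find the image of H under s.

A

H appears in (A, F, D, G, C, H); the next entry (wrapping around) is A.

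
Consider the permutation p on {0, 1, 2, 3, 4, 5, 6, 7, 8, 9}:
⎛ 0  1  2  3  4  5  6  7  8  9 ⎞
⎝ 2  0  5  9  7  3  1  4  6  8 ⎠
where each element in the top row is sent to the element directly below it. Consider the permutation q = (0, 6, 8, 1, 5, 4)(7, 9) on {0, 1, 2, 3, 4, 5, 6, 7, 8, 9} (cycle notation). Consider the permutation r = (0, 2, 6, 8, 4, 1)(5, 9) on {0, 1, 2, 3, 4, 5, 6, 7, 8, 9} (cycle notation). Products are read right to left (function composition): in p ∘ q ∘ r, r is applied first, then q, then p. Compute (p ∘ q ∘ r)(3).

9

(p ∘ q ∘ r)(3) = p(q(r(3))). r(3) = 3, then q(3) = 3, then p(3) = 9, so the result is 9.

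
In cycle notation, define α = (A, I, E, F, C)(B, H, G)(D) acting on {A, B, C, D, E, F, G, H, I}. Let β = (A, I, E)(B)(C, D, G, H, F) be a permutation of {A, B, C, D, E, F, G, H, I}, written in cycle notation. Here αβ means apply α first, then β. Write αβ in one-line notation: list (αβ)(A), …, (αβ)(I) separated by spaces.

E F I G C D B H A

Chase each element through α then β: A → I → E; B → H → F; C → A → I; D → D → G; E → F → C; F → C → D; G → B → B; H → G → H; I → E → A.
Collecting the images, αβ = [E F I G C D B H A].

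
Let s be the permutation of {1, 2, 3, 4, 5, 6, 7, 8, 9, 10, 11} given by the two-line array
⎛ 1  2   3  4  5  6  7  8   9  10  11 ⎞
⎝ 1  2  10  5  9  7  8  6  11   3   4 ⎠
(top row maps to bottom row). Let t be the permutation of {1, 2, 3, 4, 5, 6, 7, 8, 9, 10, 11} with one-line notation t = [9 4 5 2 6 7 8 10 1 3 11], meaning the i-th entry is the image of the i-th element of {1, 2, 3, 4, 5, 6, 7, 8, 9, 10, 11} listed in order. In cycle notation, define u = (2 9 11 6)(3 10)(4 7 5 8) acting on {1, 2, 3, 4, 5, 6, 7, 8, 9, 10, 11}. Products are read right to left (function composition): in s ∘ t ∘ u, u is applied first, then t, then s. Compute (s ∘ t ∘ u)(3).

10

Chase 3: u(3) = 10; t(10) = 3; s(3) = 10. Hence (s ∘ t ∘ u)(3) = 10.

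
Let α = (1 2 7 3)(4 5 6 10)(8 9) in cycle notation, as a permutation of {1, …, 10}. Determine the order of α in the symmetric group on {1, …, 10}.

The cycle type of α is (4, 4, 2).
Since disjoint cycles commute, ord(α) = lcm(4, 4, 2) = 4.

4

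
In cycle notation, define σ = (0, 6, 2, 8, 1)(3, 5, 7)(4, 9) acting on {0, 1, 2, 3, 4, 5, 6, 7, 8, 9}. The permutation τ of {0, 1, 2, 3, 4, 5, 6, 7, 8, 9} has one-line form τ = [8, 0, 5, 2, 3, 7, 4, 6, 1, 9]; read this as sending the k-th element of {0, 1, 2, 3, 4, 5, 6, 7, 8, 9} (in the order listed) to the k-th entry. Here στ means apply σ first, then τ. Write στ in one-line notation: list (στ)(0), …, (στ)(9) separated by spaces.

4 8 1 7 9 6 5 2 0 3

For each element, apply σ then τ: 0 → 6 → 4; 1 → 0 → 8; 2 → 8 → 1; 3 → 5 → 7; 4 → 9 → 9; 5 → 7 → 6; 6 → 2 → 5; 7 → 3 → 2; 8 → 1 → 0; 9 → 4 → 3.
So στ in one-line form is 4 8 1 7 9 6 5 2 0 3.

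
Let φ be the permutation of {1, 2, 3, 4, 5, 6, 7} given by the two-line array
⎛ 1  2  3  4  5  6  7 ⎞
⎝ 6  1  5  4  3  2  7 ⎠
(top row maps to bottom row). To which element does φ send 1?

6

The entry below 1 in the array is 6, so φ(1) = 6.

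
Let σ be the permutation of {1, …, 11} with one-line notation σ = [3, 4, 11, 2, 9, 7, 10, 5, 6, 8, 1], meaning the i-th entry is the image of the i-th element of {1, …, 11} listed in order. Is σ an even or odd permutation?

even

In disjoint-cycle form the cycle lengths are 6, 3, 2.
A cycle of length ℓ contributes ℓ−1 transpositions, so σ is a product of 5 + 2 + 1 = 8 transpositions — even.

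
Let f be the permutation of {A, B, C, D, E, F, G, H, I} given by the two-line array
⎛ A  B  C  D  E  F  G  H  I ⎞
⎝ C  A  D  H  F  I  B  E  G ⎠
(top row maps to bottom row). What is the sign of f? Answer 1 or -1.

1

In disjoint-cycle form the cycle lengths are 9.
A cycle of length ℓ contributes ℓ−1 transpositions, so f is a product of 8 transpositions — even.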